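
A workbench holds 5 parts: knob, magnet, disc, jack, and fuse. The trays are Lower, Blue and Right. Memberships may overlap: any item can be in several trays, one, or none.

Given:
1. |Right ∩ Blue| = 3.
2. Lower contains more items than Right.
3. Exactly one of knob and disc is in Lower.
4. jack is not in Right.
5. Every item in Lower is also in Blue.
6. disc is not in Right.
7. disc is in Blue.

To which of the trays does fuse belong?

fuse: Blue, Lower, Right

From (4): jack ∉ Right.
From (6): disc ∉ Right.
From (7): disc ∈ Blue.
Suppose fuse ∉ Lower: no assignment then satisfies all the clues, so fuse ∈ Lower.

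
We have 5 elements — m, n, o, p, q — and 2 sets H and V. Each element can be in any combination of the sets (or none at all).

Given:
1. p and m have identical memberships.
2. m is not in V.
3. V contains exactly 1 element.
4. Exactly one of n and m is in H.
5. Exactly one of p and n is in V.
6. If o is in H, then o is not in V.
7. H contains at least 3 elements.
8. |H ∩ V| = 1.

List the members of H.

H = {n, o, q}

From (2): m ∉ V.
(1): p matches m: p ∉ V.
(5) (exactly one): n ∈ V.
(3): V already has 1, so the rest are out.
Suppose m ∈ H: no assignment then satisfies all the clues, so m ∉ H.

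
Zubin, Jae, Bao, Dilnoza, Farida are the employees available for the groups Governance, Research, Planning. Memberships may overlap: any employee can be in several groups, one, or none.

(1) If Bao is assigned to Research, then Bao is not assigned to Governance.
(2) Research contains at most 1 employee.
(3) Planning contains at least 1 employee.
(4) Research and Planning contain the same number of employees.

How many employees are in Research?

1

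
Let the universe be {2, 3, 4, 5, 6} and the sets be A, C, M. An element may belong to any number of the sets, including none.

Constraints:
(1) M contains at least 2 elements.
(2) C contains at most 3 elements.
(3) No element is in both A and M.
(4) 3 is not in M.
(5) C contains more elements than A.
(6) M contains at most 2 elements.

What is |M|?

2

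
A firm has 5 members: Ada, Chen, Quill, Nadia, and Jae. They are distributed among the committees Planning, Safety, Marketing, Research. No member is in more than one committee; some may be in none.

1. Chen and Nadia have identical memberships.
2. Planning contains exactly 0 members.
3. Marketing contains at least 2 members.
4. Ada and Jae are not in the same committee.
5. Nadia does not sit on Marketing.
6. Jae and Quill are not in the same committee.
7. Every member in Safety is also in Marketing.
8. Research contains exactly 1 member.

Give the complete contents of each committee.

Planning = {}; Safety = {}; Marketing = {Ada, Quill}; Research = {Jae}

From (5): Nadia ∉ Marketing.
(1): Chen matches Nadia: Chen ∉ Marketing.
(2): Planning already has 0, so the rest are out.
(7) contrapositive: Chen ∉ Safety.
(7) contrapositive: Nadia ∉ Safety.
Suppose Ada ∈ Safety: no assignment then satisfies all the clues, so Ada ∉ Safety.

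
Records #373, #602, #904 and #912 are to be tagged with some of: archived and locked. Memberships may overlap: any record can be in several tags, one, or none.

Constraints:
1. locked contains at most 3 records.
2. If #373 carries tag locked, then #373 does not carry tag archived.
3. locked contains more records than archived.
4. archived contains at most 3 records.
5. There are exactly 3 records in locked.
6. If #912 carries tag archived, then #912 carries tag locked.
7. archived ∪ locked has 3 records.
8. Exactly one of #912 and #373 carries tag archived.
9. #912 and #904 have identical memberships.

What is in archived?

archived = {#904, #912}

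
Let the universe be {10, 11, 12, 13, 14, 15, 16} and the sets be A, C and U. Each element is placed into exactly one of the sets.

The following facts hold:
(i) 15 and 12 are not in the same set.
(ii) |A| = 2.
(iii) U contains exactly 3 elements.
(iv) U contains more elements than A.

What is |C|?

2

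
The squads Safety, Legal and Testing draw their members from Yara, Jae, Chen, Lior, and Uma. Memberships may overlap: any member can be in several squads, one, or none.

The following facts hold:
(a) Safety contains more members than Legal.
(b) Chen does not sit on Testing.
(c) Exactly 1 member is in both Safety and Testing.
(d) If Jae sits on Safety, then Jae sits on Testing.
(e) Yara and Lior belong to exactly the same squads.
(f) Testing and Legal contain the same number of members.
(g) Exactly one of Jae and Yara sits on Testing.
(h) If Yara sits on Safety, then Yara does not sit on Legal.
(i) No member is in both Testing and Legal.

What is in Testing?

Testing = {Jae}

From (b): Chen ∉ Testing.
Suppose Yara ∈ Testing: no assignment then satisfies all the clues, so Yara ∉ Testing.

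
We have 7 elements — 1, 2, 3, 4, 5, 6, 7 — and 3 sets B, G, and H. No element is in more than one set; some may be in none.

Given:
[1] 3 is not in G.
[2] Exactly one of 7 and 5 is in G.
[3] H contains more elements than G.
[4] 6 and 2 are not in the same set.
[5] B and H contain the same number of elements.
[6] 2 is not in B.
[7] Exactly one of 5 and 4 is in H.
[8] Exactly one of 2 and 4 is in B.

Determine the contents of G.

G = {7}

From (1): 3 ∉ G.
From (6): 2 ∉ B.
(8) (exactly one): 4 ∈ B.
(7) (exactly one): 5 ∈ H.
(2) (exactly one): 7 ∈ G.
Suppose 1 ∈ G: no assignment then satisfies all the clues, so 1 ∉ G.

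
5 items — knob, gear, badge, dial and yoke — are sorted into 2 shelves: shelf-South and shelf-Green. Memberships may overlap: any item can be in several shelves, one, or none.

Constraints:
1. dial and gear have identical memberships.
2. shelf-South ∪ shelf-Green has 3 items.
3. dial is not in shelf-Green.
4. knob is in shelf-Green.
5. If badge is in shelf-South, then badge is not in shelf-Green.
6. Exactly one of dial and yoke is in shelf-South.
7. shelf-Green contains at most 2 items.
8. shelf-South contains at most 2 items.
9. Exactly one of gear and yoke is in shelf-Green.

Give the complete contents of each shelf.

shelf-South = {badge, yoke}; shelf-Green = {knob, yoke}

From (3): dial ∉ shelf-Green.
From (4): knob ∈ shelf-Green.
(1): gear matches dial: gear ∉ shelf-Green.
(9) (exactly one): yoke ∈ shelf-Green.
(7): shelf-Green already has 2, so the rest are out.
Suppose knob ∈ shelf-South: no assignment then satisfies all the clues, so knob ∉ shelf-South.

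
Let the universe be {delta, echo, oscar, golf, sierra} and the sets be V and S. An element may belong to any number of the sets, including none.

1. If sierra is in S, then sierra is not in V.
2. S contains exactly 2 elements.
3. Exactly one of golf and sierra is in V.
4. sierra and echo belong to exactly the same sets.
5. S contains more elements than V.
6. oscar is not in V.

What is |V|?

1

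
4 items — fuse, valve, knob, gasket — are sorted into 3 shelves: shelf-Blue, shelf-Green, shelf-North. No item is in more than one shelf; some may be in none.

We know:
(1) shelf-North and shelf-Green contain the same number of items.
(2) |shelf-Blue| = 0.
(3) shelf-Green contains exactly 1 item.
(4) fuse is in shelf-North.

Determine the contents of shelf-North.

shelf-North = {fuse}

From (4): fuse ∈ shelf-North.
(2): shelf-Blue already has 0, so the rest are out.
Suppose valve ∈ shelf-North: no assignment then satisfies all the clues, so valve ∉ shelf-North.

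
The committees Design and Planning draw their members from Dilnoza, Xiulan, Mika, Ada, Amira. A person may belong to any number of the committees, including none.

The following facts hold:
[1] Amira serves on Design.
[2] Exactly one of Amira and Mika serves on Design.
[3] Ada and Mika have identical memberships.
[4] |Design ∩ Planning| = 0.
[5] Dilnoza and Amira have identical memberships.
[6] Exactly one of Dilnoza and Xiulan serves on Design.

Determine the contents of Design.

From (1): Amira ∈ Design.
(2) (exactly one): Mika ∉ Design.
(3): Ada matches Mika: Ada ∉ Design.
(5): Dilnoza matches Amira: Dilnoza ∈ Design.
(6) (exactly one): Xiulan ∉ Design.

Design = {Amira, Dilnoza}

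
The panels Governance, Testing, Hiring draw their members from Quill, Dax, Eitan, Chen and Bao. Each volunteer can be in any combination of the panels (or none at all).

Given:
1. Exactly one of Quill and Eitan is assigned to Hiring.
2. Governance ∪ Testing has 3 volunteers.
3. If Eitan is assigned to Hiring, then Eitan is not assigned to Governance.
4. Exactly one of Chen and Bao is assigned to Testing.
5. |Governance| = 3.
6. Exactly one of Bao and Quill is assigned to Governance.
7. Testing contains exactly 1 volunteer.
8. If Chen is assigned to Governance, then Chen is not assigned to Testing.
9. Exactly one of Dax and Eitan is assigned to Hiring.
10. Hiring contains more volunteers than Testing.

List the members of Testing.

Testing = {Bao}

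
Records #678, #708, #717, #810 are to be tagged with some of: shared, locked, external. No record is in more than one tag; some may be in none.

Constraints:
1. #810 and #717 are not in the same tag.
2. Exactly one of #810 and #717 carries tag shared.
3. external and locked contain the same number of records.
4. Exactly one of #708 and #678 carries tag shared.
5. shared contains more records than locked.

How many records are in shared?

2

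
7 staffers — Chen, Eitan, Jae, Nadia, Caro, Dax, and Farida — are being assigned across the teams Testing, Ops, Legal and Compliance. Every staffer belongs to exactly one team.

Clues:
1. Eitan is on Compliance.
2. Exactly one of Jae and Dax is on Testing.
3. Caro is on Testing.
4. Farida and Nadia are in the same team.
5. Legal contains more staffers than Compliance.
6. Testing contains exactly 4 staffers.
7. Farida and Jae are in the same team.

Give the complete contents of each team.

From (1): Eitan ∈ Compliance.
From (3): Caro ∈ Testing.
Suppose Chen ∈ Testing: no assignment then satisfies all the clues, so Chen ∉ Testing.

Testing = {Caro, Farida, Jae, Nadia}; Ops = {}; Legal = {Chen, Dax}; Compliance = {Eitan}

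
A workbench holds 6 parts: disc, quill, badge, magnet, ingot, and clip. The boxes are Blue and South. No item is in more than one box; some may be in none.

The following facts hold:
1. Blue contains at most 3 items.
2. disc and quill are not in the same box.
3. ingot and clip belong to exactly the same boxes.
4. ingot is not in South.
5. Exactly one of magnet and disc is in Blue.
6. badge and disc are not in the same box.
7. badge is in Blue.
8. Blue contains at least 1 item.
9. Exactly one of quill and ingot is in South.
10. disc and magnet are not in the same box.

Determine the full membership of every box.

Blue = {badge, magnet}; South = {quill}

From (4): ingot ∉ South.
From (7): badge ∈ Blue.
(3): clip matches ingot: clip ∉ South.
(6): disc ∉ Blue.
(9) (exactly one): quill ∈ South.
(2): disc ∉ South.
(5) (exactly one): magnet ∈ Blue.
Suppose ingot ∈ Blue: no assignment then satisfies all the clues, so ingot ∉ Blue.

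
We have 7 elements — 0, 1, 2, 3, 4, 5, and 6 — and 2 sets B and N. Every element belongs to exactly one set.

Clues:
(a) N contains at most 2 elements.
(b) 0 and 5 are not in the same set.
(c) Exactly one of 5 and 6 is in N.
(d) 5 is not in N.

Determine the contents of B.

B = {1, 2, 3, 4, 5}

From (d): 5 ∉ N.
(c) (exactly one): 6 ∈ N.
Only one set left: 5 ∈ B.
(b): 0 ∉ B.
Only one set left: 0 ∈ N.
(a): N already has 2, so the rest are out.
Only one set left: 1 ∈ B.
Only one set left: 2 ∈ B.
Only one set left: 3 ∈ B.
Only one set left: 4 ∈ B.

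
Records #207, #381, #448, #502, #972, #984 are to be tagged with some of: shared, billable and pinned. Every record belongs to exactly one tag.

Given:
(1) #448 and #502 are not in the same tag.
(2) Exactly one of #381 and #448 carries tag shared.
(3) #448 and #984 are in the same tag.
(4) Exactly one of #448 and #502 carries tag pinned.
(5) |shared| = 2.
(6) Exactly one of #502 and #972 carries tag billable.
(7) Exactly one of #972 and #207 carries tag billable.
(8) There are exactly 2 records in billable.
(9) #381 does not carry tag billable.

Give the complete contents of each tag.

From (9): #381 ∉ billable.
Suppose #207 ∈ shared: no assignment then satisfies all the clues, so #207 ∉ shared.

shared = {#381, #972}; billable = {#207, #502}; pinned = {#448, #984}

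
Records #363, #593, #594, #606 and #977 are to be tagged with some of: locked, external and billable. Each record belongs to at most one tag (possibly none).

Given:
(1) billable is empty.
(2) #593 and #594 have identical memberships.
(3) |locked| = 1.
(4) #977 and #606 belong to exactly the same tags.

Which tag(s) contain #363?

(1): billable already has 0, so the rest are out.
Suppose #363 ∉ locked: no assignment then satisfies all the clues, so #363 ∈ locked.

#363: locked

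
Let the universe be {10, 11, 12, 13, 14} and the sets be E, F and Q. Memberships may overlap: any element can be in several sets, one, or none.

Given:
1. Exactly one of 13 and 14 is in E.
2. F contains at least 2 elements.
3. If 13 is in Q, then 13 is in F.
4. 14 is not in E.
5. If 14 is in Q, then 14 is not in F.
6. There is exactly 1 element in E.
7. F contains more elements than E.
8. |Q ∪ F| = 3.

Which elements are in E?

E = {13}

From (4): 14 ∉ E.
(1) (exactly one): 13 ∈ E.
(6): E already has 1, so the rest are out.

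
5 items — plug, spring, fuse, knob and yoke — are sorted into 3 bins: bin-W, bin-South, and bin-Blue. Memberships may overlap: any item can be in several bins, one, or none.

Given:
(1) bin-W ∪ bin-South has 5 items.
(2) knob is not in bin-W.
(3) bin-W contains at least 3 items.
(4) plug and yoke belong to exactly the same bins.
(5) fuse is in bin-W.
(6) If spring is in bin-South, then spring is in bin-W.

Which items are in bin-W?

bin-W = {fuse, plug, spring, yoke}

From (2): knob ∉ bin-W.
From (5): fuse ∈ bin-W.
Suppose plug ∉ bin-W: no assignment then satisfies all the clues, so plug ∈ bin-W.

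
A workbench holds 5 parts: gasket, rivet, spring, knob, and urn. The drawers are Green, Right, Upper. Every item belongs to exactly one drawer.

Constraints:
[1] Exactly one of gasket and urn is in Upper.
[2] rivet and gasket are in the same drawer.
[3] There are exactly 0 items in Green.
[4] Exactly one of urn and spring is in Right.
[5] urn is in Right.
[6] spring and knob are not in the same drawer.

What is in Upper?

From (5): urn ∈ Right.
(1) (exactly one): gasket ∈ Upper.
(2): rivet matches gasket: rivet ∉ Green.
(2): rivet matches gasket: rivet ∉ Right.
(2): rivet matches gasket: rivet ∈ Upper.
(3): Green already has 0, so the rest are out.
(4) (exactly one): spring ∉ Right.
Only one drawer left: spring ∈ Upper.
(6): knob ∉ Upper.
Only one drawer left: knob ∈ Right.

Upper = {gasket, rivet, spring}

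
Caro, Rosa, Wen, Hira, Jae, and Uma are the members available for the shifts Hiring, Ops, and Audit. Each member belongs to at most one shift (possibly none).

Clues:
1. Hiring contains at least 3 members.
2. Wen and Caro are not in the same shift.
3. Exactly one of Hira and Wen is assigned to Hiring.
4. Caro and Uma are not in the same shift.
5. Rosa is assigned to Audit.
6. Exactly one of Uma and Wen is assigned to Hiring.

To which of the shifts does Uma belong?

Uma: Hiring

From (5): Rosa ∈ Audit.
Suppose Uma ∉ Hiring: no assignment then satisfies all the clues, so Uma ∈ Hiring.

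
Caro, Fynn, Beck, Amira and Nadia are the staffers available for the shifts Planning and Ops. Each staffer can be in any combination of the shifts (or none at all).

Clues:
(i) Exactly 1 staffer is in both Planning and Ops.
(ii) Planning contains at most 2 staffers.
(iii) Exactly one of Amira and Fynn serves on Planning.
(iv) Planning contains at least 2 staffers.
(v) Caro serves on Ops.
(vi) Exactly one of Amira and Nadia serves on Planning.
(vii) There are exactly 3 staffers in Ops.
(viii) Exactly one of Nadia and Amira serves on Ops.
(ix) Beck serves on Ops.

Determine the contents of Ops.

Ops = {Beck, Caro, Nadia}

From (v): Caro ∈ Ops.
From (ix): Beck ∈ Ops.
Suppose Fynn ∈ Ops: no assignment then satisfies all the clues, so Fynn ∉ Ops.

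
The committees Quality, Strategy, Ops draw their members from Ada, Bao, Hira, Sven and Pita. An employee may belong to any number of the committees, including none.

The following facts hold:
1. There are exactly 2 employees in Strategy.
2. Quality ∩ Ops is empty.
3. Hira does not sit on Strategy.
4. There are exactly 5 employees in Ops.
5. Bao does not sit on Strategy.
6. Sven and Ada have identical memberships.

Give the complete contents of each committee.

Quality = {}; Strategy = {Ada, Sven}; Ops = {Ada, Bao, Hira, Pita, Sven}

From (3): Hira ∉ Strategy.
From (5): Bao ∉ Strategy.
(4): only 5 candidates remain for Ops, so all are in.
(2) (disjoint): Ada ∉ Quality.
(2) (disjoint): Bao ∉ Quality.
(2) (disjoint): Hira ∉ Quality.
(2) (disjoint): Sven ∉ Quality.
(2) (disjoint): Pita ∉ Quality.
Suppose Ada ∉ Strategy: no assignment then satisfies all the clues, so Ada ∈ Strategy.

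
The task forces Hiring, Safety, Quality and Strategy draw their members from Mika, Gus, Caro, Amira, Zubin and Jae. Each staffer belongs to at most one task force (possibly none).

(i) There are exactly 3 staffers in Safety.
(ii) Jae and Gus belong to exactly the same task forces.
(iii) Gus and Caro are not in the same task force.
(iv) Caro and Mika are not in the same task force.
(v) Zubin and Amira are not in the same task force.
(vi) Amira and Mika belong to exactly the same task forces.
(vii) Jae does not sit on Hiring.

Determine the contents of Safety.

Safety = {Gus, Jae, Zubin}

From (vii): Jae ∉ Hiring.
(ii): Gus matches Jae: Gus ∉ Hiring.
Suppose Mika ∈ Safety: no assignment then satisfies all the clues, so Mika ∉ Safety.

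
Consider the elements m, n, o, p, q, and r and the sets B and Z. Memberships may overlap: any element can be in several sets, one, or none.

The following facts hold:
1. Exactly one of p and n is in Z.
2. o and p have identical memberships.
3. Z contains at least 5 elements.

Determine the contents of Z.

Z = {m, o, p, q, r}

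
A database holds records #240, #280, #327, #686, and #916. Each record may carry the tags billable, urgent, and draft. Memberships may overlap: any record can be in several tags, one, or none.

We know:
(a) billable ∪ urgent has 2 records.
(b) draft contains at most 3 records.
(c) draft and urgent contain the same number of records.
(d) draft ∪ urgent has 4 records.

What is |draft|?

2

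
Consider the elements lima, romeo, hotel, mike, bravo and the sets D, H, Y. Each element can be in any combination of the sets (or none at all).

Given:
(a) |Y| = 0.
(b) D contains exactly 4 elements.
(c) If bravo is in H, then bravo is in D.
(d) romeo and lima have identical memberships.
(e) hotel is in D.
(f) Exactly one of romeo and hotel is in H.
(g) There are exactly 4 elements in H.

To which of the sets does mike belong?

mike: H

From (e): hotel ∈ D.
(a): Y already has 0, so the rest are out.
Suppose mike ∈ D: no assignment then satisfies all the clues, so mike ∉ D.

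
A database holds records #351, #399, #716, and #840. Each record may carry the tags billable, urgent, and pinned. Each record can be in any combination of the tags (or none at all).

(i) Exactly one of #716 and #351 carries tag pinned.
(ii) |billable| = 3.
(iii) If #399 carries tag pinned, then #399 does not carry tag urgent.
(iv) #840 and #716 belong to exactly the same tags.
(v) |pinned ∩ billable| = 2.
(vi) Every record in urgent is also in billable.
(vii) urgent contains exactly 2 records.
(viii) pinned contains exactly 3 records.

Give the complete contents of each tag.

billable = {#351, #716, #840}; urgent = {#716, #840}; pinned = {#399, #716, #840}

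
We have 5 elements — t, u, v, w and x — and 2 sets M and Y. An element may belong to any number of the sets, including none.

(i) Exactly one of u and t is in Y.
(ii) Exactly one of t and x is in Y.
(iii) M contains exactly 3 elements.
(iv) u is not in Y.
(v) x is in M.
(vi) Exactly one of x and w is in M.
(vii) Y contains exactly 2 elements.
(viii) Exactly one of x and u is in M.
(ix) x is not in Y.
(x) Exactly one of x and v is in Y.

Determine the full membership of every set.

From (iv): u ∉ Y.
From (v): x ∈ M.
From (ix): x ∉ Y.
(i) (exactly one): t ∈ Y.
(vi) (exactly one): w ∉ M.
(viii) (exactly one): u ∉ M.
(x) (exactly one): v ∈ Y.
(iii): only 3 candidates remain for M, so all are in.
(vii): Y already has 2, so the rest are out.

M = {t, v, x}; Y = {t, v}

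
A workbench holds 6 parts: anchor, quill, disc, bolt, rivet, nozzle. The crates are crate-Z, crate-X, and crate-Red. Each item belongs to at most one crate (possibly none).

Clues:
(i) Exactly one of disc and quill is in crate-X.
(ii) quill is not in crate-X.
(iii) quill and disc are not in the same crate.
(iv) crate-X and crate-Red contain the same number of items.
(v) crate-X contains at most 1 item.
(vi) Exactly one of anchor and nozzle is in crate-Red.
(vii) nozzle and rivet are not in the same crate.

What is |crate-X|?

From (ii): quill ∉ crate-X.
(i) (exactly one): disc ∈ crate-X.
(v): crate-X already has 1, so the rest are out.

1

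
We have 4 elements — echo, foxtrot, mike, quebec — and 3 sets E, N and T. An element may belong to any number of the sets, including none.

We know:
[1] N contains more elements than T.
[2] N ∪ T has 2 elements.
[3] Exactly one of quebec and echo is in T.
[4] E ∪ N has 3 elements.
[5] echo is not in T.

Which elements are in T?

T = {quebec}

From (5): echo ∉ T.
(3) (exactly one): quebec ∈ T.
Suppose foxtrot ∈ T: no assignment then satisfies all the clues, so foxtrot ∉ T.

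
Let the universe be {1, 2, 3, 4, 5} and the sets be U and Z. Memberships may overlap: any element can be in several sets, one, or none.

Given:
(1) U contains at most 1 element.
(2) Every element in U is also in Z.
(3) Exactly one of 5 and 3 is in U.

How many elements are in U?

1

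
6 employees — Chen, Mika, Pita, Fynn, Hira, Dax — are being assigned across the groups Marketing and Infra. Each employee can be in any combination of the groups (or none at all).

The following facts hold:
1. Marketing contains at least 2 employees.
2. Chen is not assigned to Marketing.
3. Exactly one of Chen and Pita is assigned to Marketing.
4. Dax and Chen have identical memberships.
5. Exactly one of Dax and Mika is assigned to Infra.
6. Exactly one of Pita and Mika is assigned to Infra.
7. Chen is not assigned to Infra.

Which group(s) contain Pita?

Pita: Marketing

From (2): Chen ∉ Marketing.
From (7): Chen ∉ Infra.
(3) (exactly one): Pita ∈ Marketing.
(4): Dax matches Chen: Dax ∉ Marketing.
(4): Dax matches Chen: Dax ∉ Infra.
(5) (exactly one): Mika ∈ Infra.
(6) (exactly one): Pita ∉ Infra.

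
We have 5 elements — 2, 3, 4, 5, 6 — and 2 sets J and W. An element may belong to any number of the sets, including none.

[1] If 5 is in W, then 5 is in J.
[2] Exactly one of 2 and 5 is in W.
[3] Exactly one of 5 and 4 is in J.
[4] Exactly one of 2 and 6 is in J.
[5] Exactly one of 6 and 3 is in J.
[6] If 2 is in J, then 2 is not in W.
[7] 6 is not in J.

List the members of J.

From (7): 6 ∉ J.
(4) (exactly one): 2 ∈ J.
(5) (exactly one): 3 ∈ J.
(6): 2 ∉ W.
(2) (exactly one): 5 ∈ W.
(1): 5 ∈ J.
(3) (exactly one): 4 ∉ J.

J = {2, 3, 5}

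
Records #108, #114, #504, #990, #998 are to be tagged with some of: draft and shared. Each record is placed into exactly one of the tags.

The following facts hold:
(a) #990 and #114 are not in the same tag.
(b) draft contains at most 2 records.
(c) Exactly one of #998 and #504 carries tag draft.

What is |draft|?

2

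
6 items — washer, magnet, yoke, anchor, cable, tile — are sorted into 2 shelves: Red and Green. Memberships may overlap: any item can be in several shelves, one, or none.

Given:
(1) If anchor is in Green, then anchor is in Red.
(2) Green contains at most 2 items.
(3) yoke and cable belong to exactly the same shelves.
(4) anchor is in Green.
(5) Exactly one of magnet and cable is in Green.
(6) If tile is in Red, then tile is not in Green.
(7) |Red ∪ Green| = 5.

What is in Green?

From (4): anchor ∈ Green.
(1): anchor ∈ Red.
Suppose washer ∈ Green: no assignment then satisfies all the clues, so washer ∉ Green.

Green = {anchor, magnet}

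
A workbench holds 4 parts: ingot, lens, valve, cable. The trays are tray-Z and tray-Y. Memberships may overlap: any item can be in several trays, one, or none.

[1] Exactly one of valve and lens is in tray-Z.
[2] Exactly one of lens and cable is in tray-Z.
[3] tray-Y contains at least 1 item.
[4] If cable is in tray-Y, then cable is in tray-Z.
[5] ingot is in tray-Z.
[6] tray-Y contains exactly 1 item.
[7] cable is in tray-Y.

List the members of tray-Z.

From (5): ingot ∈ tray-Z.
From (7): cable ∈ tray-Y.
(4): cable ∈ tray-Z.
(6): tray-Y already has 1, so the rest are out.
(2) (exactly one): lens ∉ tray-Z.
(1) (exactly one): valve ∈ tray-Z.

tray-Z = {cable, ingot, valve}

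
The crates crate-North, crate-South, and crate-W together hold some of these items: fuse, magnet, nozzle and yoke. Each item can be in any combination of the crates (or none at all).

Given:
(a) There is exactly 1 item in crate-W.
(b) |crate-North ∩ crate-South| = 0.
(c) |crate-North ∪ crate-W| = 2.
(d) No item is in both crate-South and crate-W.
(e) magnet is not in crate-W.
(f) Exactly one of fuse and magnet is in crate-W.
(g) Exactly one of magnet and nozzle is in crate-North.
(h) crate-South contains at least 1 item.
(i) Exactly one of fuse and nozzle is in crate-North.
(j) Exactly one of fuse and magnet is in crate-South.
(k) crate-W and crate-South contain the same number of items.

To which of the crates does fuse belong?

fuse: crate-W

From (e): magnet ∉ crate-W.
(f) (exactly one): fuse ∈ crate-W.
(a): crate-W already has 1, so the rest are out.
(d) (disjoint): fuse ∉ crate-South.
(j) (exactly one): magnet ∈ crate-South.
Suppose fuse ∈ crate-North: no assignment then satisfies all the clues, so fuse ∉ crate-North.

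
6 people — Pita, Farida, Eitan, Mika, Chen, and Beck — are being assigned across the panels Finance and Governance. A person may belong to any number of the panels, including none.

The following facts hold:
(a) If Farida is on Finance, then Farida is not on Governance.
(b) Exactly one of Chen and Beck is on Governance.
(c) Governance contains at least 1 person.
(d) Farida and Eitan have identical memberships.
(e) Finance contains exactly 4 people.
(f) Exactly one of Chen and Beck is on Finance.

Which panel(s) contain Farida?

Farida: Finance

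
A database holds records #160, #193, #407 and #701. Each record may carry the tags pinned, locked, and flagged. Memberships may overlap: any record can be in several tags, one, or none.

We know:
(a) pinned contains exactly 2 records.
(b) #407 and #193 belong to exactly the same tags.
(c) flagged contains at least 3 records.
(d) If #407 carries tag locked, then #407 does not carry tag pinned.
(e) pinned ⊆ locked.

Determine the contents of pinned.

pinned = {#160, #701}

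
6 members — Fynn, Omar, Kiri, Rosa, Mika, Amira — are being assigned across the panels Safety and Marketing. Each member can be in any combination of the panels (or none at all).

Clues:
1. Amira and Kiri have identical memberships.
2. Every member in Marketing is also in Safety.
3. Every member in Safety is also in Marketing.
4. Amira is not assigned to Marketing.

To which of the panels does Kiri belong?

From (4): Amira ∉ Marketing.
(1): Kiri matches Amira: Kiri ∉ Marketing.
(3) contrapositive: Kiri ∉ Safety.
(3) contrapositive: Amira ∉ Safety.

Kiri: none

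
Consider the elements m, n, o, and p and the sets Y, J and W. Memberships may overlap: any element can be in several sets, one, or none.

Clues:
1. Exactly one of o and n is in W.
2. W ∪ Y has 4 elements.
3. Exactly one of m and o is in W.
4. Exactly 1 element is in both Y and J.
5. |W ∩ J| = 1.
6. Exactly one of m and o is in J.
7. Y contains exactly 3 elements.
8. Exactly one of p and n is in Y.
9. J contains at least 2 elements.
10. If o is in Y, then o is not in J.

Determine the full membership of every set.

Y = {m, n, o}; J = {m, p}; W = {o, p}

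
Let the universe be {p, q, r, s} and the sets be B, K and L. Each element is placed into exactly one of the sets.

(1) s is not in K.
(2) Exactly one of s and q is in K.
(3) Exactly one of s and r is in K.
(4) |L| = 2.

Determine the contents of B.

B = {}

From (1): s ∉ K.
(2) (exactly one): q ∈ K.
(3) (exactly one): r ∈ K.
(4): only 2 candidates remain for L, so all are in.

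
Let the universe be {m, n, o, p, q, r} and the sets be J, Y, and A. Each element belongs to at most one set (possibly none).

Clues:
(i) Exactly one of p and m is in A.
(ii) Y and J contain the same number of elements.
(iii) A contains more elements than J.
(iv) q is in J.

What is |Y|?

1

From (iv): q ∈ J.
Suppose m ∈ J: no assignment then satisfies all the clues, so m ∉ J.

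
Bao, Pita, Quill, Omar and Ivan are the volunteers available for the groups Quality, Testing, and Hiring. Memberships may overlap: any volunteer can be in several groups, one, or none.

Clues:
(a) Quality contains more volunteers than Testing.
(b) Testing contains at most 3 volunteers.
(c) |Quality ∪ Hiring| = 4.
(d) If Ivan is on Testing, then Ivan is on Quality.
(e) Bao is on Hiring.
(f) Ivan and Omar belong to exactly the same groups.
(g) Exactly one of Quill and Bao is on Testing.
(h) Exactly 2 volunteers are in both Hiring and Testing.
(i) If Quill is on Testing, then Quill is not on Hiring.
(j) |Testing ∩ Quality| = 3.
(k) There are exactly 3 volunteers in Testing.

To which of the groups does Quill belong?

Quill: Quality, Testing

From (e): Bao ∈ Hiring.
Suppose Quill ∉ Quality: no assignment then satisfies all the clues, so Quill ∈ Quality.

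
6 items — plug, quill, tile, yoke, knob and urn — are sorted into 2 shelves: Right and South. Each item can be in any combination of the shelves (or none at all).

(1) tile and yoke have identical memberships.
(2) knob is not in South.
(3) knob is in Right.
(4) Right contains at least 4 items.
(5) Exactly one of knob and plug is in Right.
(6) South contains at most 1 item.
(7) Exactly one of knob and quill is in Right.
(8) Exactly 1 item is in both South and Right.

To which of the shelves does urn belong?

From (2): knob ∉ South.
From (3): knob ∈ Right.
(5) (exactly one): plug ∉ Right.
(7) (exactly one): quill ∉ Right.
(4): only 4 candidates remain for Right, so all are in.
Suppose urn ∉ South: no assignment then satisfies all the clues, so urn ∈ South.

urn: Right, South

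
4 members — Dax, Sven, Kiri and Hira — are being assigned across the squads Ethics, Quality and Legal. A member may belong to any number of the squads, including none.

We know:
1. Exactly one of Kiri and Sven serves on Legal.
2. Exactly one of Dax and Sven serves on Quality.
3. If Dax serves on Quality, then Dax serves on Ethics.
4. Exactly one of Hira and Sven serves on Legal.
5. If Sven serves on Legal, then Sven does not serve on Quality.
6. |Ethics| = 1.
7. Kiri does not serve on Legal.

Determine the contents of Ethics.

From (7): Kiri ∉ Legal.
(1) (exactly one): Sven ∈ Legal.
(4) (exactly one): Hira ∉ Legal.
(5): Sven ∉ Quality.
(2) (exactly one): Dax ∈ Quality.
(3): Dax ∈ Ethics.
(6): Ethics already has 1, so the rest are out.

Ethics = {Dax}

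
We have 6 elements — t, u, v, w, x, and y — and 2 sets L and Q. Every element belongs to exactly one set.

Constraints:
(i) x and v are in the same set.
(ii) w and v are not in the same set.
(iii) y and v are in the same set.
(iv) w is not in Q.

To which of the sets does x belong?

From (iv): w ∉ Q.
Only one set left: w ∈ L.
(ii): v ∉ L.
(iii): y matches v: y ∉ L.
Only one set left: v ∈ Q.
Only one set left: y ∈ Q.
(i): x matches v: x ∉ L.
(i): x matches v: x ∈ Q.

x: Q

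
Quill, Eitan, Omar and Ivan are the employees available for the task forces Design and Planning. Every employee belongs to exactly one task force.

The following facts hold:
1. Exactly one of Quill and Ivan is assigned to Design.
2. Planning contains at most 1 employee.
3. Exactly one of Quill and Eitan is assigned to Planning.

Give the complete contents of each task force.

Design = {Eitan, Ivan, Omar}; Planning = {Quill}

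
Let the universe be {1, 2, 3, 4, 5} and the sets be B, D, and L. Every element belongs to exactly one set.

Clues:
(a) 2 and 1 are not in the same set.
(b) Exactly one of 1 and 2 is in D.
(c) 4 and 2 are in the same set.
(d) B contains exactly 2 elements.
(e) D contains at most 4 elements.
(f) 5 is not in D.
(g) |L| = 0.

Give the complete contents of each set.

B = {1, 5}; D = {2, 3, 4}; L = {}

From (f): 5 ∉ D.
(g): L already has 0, so the rest are out.
Only one set left: 5 ∈ B.
Suppose 1 ∉ B: no assignment then satisfies all the clues, so 1 ∈ B.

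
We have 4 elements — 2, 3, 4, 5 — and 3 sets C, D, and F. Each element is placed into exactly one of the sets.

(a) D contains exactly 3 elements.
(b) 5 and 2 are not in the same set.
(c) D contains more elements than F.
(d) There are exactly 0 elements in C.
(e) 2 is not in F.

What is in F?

F = {5}

From (e): 2 ∉ F.
(d): C already has 0, so the rest are out.
Only one set left: 2 ∈ D.
(b): 5 ∉ D.
Only one set left: 5 ∈ F.
(a): only 3 candidates remain for D, so all are in.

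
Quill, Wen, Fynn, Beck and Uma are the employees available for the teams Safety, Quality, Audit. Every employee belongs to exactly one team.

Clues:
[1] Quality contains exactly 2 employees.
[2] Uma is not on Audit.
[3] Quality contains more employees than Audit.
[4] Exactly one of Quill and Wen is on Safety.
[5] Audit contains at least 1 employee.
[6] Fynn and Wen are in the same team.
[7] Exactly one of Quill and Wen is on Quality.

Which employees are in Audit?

Audit = {Beck}

From (2): Uma ∉ Audit.
Suppose Quill ∈ Audit: no assignment then satisfies all the clues, so Quill ∉ Audit.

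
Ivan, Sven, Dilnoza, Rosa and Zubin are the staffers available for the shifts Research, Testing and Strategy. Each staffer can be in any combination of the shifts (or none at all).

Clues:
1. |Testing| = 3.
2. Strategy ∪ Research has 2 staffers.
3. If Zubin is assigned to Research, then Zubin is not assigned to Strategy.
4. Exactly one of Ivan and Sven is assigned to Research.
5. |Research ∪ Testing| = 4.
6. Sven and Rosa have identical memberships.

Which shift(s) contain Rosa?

Rosa: Testing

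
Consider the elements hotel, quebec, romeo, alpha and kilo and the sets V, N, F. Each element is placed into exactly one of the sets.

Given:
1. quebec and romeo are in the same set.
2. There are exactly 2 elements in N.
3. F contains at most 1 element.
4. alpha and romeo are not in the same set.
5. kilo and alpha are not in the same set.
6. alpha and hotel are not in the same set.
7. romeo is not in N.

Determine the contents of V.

V = {quebec, romeo}

From (7): romeo ∉ N.
(1): quebec matches romeo: quebec ∉ N.
Suppose hotel ∈ V: no assignment then satisfies all the clues, so hotel ∉ V.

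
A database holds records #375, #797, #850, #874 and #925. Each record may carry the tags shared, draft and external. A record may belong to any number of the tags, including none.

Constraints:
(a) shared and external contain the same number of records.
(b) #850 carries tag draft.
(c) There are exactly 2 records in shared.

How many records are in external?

2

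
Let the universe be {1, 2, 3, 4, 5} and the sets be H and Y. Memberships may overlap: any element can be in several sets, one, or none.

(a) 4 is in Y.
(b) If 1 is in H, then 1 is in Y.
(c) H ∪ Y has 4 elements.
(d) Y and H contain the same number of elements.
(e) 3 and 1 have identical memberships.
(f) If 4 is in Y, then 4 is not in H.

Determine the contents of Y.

Y = {1, 3, 4}

From (a): 4 ∈ Y.
(f): 4 ∉ H.
Suppose 1 ∉ Y: no assignment then satisfies all the clues, so 1 ∈ Y.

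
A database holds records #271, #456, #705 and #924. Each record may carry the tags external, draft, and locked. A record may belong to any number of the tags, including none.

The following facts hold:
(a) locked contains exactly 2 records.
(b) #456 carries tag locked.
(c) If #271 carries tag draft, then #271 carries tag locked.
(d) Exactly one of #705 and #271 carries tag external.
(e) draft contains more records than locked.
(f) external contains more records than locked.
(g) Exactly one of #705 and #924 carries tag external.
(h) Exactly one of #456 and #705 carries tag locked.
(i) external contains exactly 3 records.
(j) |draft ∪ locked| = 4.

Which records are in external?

external = {#271, #456, #924}

From (b): #456 ∈ locked.
(h) (exactly one): #705 ∉ locked.
Suppose #271 ∉ external: no assignment then satisfies all the clues, so #271 ∈ external.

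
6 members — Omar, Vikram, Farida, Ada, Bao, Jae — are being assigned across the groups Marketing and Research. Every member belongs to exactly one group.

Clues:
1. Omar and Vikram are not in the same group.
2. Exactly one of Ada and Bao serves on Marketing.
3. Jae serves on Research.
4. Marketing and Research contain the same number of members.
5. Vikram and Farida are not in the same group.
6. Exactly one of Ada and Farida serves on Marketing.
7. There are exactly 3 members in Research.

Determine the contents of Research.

Research = {Ada, Jae, Vikram}

From (3): Jae ∈ Research.
Suppose Omar ∈ Research: no assignment then satisfies all the clues, so Omar ∉ Research.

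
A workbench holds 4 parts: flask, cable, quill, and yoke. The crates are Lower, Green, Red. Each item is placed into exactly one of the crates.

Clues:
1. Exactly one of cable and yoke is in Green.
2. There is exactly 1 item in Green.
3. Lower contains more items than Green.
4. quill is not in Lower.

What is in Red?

Red = {quill}

From (4): quill ∉ Lower.
Suppose flask ∈ Red: no assignment then satisfies all the clues, so flask ∉ Red.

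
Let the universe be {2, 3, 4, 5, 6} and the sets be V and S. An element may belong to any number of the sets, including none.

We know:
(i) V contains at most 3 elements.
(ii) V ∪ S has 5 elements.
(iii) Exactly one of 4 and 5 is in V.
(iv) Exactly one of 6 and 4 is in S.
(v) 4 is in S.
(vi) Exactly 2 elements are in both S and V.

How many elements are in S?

4

From (v): 4 ∈ S.
(iv) (exactly one): 6 ∉ S.
Suppose 2 ∉ S: no assignment then satisfies all the clues, so 2 ∈ S.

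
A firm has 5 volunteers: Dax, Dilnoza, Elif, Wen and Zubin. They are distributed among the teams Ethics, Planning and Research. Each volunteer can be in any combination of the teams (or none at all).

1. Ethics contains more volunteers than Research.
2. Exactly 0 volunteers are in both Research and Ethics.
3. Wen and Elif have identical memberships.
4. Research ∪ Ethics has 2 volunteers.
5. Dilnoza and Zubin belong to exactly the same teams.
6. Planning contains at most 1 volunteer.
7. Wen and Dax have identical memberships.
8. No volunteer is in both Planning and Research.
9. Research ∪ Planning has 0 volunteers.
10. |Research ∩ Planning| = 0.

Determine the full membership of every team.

Ethics = {Dilnoza, Zubin}; Planning = {}; Research = {}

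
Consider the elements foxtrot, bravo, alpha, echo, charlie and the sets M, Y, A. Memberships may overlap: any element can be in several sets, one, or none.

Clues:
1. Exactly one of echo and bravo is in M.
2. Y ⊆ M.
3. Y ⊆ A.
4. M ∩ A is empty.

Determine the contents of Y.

Y = {}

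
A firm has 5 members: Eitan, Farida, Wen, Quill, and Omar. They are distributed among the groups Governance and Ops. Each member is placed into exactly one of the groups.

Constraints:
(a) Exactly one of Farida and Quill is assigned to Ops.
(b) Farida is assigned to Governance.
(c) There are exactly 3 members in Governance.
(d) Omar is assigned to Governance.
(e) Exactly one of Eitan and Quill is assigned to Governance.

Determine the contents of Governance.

Governance = {Eitan, Farida, Omar}

From (b): Farida ∈ Governance.
From (d): Omar ∈ Governance.
(a) (exactly one): Quill ∈ Ops.
(e) (exactly one): Eitan ∈ Governance.
(c): Governance already has 3, so the rest are out.
Only one group left: Wen ∈ Ops.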